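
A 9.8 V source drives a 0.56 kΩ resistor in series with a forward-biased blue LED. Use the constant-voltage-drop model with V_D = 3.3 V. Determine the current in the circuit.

I ≈ 12 mA

KVL around the loop: 9.8 = V_D + I·R = 3.3 + I × 0.56 kΩ.
So I = (9.8 − 3.3) / 0.56 kΩ = 6.5 / 0.56 = 11.6 mA.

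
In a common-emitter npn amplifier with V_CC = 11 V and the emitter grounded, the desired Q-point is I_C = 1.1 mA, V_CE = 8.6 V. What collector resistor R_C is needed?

R_C ≈ 2.2 kΩ

Collector loop: V_CC = I_C·R_C + V_CE.
R_C = (V_CC − V_CE)/I_C = (11 − 8.6)/1.1 = 2.18 kΩ.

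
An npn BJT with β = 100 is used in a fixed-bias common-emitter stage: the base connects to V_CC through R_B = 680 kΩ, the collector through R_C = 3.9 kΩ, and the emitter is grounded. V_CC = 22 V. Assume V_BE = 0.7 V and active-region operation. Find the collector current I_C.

Base loop: V_CC = I_B·R_B + V_BE, so I_B = (22 − 0.7)/680 kΩ = 0.0313 mA.
In the active region I_C = β·I_B = 100 × 0.0313 = 3.13 mA.
Collector loop: V_CE = V_CC − I_C·R_C = 22 − 3.13×3.9 = 9.78 V.
Since V_CE = 9.78 V > V_CE(sat) ≈ 0.2 V, the transistor is in the active region as assumed.

I_C ≈ 3.1 mA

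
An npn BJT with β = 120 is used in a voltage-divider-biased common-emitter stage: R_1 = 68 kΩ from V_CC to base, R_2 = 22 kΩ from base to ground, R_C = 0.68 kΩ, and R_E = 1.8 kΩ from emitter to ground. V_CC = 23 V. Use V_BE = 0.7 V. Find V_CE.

V_CE ≈ 17 V

Thevenize the base divider: V_Th = V_CC·R_2/(R_1+R_2) = 23×22/90 = 5.62 V, R_Th = R_1‖R_2 = 16.6 kΩ.
Base-emitter loop: V_Th = I_B·R_Th + V_BE + (β+1)I_B·R_E, so I_B = (5.62 − 0.7) / (16.6 + 121×1.8) = 0.021 mA.
I_C = β·I_B = 120×0.021 = 2.52 mA, and I_E = (β+1)I_B = 2.54 mA.
V_CE = V_CC − I_C·R_C − I_E·R_E = 23 − 2.52×0.68 − 2.54×1.8 = 16.7 V.
V_CE = 16.7 V > 0.2 V confirms active-region operation.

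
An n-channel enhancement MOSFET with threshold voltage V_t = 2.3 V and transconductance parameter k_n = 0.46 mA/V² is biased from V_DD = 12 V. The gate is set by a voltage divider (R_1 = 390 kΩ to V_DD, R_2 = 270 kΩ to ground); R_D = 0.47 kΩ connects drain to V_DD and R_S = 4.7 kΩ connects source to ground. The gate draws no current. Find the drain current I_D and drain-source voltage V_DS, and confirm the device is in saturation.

V_G = V_DD·R_2/(R_1+R_2) = 12×270/660 = 4.91 V.
Assume saturation: I_D = (k_n/2)(V_GS − V_t)² with V_GS = V_G − I_D·R_S = 4.91 − 4.7·I_D.
Substituting gives 5.08·I_D² − 6.64·I_D + 1.57 = 0, with roots I_D = 0.309 or 0.998 mA.
The root I_D = 0.998 mA gives V_GS = 0.217 V ≤ V_t, so take I_D = 0.309 mA.
Then V_GS = 3.46 V and V_DS = V_DD − I_D(R_D+R_S) = 12 − 0.309×5.17 = 10.4 V.
Saturation requires V_DS ≥ V_GS − V_t = 1.16 V; 10.4 ≥ 1.16 ✓.

I_D ≈ 0.31 mA, V_DS ≈ 10 V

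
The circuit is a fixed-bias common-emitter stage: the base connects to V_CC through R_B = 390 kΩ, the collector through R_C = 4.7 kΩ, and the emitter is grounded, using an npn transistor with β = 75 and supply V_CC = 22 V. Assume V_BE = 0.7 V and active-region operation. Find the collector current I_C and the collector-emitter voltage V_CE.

I_C ≈ 4.1 mA, V_CE ≈ 2.7 V

Base loop: V_CC = I_B·R_B + V_BE, so I_B = (22 − 0.7)/390 kΩ = 0.0546 mA.
In the active region I_C = β·I_B = 75 × 0.0546 = 4.1 mA.
Collector loop: V_CE = V_CC − I_C·R_C = 22 − 4.1×4.7 = 2.75 V.
Since V_CE = 2.75 V > V_CE(sat) ≈ 0.2 V, the transistor is in the active region as assumed.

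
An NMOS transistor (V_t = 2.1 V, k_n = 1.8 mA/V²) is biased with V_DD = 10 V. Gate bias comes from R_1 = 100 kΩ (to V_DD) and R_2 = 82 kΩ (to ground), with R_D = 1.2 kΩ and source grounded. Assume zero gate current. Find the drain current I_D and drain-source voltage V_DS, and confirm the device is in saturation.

I_D ≈ 5.2 mA, V_DS ≈ 3.8 V

V_G = V_DD·R_2/(R_1+R_2) = 10×82/182 = 4.51 V. With the source grounded, V_GS = V_G = 4.51 V.
Assume saturation: I_D = (k_n/2)(V_GS − V_t)² = (1.8/2)×(4.51 − 2.1)² = 0.9×2.41² = 5.21 mA.
V_DS = V_DD − I_D·R_D = 10 − 5.21×1.2 = 3.75 V.
Saturation requires V_DS ≥ V_GS − V_t = 2.41 V; 3.75 ≥ 2.41 ✓.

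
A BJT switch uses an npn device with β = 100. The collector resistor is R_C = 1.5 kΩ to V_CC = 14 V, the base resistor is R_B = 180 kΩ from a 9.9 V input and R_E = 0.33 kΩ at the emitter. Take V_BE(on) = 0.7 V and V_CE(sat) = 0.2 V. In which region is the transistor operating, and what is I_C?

active; I_C ≈ 4.3 mA

Assume active. Base-emitter loop: I_B = (V_BB − V_BE)/(R_B + (β+1)R_E) = (9.9 − 0.7)/(180 + 101×0.33) = 0.0431 mA.
I_C = β·I_B = 100×0.0431 = 4.31 mA.
V_CE = V_CC − I_C·R_C − I_E·R_E = 14 − 4.31×1.5 − 4.36×0.33 = 6.09 V > V_CE(sat), so the active-region assumption holds.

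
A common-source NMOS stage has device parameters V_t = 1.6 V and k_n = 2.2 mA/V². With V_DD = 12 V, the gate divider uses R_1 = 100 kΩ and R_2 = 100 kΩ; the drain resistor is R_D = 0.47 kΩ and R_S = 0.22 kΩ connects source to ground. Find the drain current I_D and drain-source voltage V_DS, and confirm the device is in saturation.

V_G = V_DD·R_2/(R_1+R_2) = 12×100/200 = 6 V.
Assume saturation: I_D = (k_n/2)(V_GS − V_t)² with V_GS = V_G − I_D·R_S = 6 − 0.22·I_D.
Substituting gives 0.0532·I_D² − 3.13·I_D + 21.3 = 0, with roots I_D = 7.85 or 50.9 mA.
The root I_D = 50.9 mA gives V_GS = -5.2 V ≤ V_t, so take I_D = 7.85 mA.
Then V_GS = 4.27 V and V_DS = V_DD − I_D(R_D+R_S) = 12 − 7.85×0.69 = 6.58 V.
Saturation requires V_DS ≥ V_GS − V_t = 2.67 V; 6.58 ≥ 2.67 ✓.

I_D ≈ 7.9 mA, V_DS ≈ 6.6 V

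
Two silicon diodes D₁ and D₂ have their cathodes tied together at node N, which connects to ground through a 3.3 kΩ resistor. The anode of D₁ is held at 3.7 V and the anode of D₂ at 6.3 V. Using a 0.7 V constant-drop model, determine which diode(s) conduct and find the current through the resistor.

Assume both conduct. Then node N would need to be at both 3.7−0.7 = 3 V and 6.3−0.7 = 5.6 V, which is impossible.
Assume only D₂ conducts: V_N = 6.3 − 0.7 = 5.6 V, so I_R = 5.6/3.3 = 1.7 mA.
Check D₁: its anode-to-cathode voltage is 3.7 − 5.6 = -1.9 V < 0.7 V, so it is off. The assumption is consistent.

Only D₂ conducts; I_R ≈ 1.7 mA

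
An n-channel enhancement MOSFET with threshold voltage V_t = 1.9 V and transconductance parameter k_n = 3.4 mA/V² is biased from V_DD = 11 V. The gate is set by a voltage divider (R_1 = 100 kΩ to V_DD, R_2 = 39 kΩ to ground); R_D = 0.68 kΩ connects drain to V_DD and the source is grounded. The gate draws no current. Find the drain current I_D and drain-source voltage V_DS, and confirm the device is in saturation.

I_D ≈ 2.4 mA, V_DS ≈ 9.4 V

V_G = V_DD·R_2/(R_1+R_2) = 11×39/139 = 3.09 V. With the source grounded, V_GS = V_G = 3.09 V.
Assume saturation: I_D = (k_n/2)(V_GS − V_t)² = (3.4/2)×(3.09 − 1.9)² = 1.7×1.19² = 2.39 mA.
V_DS = V_DD − I_D·R_D = 11 − 2.39×0.68 = 9.37 V.
Saturation requires V_DS ≥ V_GS − V_t = 1.19 V; 9.37 ≥ 1.19 ✓.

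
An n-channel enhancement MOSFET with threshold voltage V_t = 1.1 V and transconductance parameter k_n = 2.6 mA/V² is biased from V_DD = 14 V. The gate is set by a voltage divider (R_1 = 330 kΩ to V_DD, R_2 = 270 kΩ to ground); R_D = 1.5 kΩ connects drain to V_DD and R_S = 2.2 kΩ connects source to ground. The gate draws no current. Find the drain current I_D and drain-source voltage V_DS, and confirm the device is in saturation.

V_G = V_DD·R_2/(R_1+R_2) = 14×270/600 = 6.3 V.
Assume saturation: I_D = (k_n/2)(V_GS − V_t)² with V_GS = V_G − I_D·R_S = 6.3 − 2.2·I_D.
Substituting gives 6.29·I_D² − 30.7·I_D + 35.2 = 0, with roots I_D = 1.83 or 3.06 mA.
The root I_D = 3.06 mA gives V_GS = -0.435 V ≤ V_t, so take I_D = 1.83 mA.
Then V_GS = 2.28 V and V_DS = V_DD − I_D(R_D+R_S) = 14 − 1.83×3.7 = 7.25 V.
Saturation requires V_DS ≥ V_GS − V_t = 1.18 V; 7.25 ≥ 1.18 ✓.

I_D ≈ 1.8 mA, V_DS ≈ 7.2 V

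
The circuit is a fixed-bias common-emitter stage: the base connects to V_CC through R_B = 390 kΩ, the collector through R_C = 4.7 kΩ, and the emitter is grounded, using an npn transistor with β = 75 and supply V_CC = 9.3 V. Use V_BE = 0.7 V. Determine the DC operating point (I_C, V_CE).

I_C ≈ 1.7 mA, V_CE ≈ 1.5 V

Base loop: V_CC = I_B·R_B + V_BE, so I_B = (9.3 − 0.7)/390 kΩ = 0.0221 mA.
In the active region I_C = β·I_B = 75 × 0.0221 = 1.65 mA.
Collector loop: V_CE = V_CC − I_C·R_C = 9.3 − 1.65×4.7 = 1.53 V.
Since V_CE = 1.53 V > V_CE(sat) ≈ 0.2 V, the transistor is in the active region as assumed.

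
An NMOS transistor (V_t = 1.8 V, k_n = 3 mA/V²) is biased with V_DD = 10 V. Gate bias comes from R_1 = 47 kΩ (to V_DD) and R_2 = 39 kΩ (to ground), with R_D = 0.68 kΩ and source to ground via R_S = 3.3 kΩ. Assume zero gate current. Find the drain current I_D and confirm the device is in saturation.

V_G = V_DD·R_2/(R_1+R_2) = 10×39/86 = 4.53 V.
Assume saturation: I_D = (k_n/2)(V_GS − V_t)² with V_GS = V_G − I_D·R_S = 4.53 − 3.3·I_D.
Substituting gives 16.3·I_D² − 28.1·I_D + 11.2 = 0, with roots I_D = 0.632 or 1.09 mA.
The root I_D = 1.09 mA gives V_GS = 0.949 V ≤ V_t, so take I_D = 0.632 mA.
Then V_GS = 2.45 V and V_DS = V_DD − I_D(R_D+R_S) = 10 − 0.632×3.98 = 7.48 V.
Saturation requires V_DS ≥ V_GS − V_t = 0.649 V; 7.48 ≥ 0.649 ✓.

I_D ≈ 0.63 mA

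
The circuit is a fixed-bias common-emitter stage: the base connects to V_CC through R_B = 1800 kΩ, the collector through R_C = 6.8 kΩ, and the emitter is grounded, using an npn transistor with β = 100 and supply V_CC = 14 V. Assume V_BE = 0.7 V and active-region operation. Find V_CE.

V_CE ≈ 9 V

Base loop: V_CC = I_B·R_B + V_BE, so I_B = (14 − 0.7)/1800 kΩ = 0.00739 mA.
In the active region I_C = β·I_B = 100 × 0.00739 = 0.739 mA.
Collector loop: V_CE = V_CC − I_C·R_C = 14 − 0.739×6.8 = 8.98 V.
Since V_CE = 8.98 V > V_CE(sat) ≈ 0.2 V, the transistor is in the active region as assumed.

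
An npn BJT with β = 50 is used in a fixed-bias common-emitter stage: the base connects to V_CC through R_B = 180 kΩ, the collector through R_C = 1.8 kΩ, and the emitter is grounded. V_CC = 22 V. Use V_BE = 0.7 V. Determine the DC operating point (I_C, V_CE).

I_C ≈ 5.9 mA, V_CE ≈ 11 V

Base loop: V_CC = I_B·R_B + V_BE, so I_B = (22 − 0.7)/180 kΩ = 0.118 mA.
In the active region I_C = β·I_B = 50 × 0.118 = 5.92 mA.
Collector loop: V_CE = V_CC − I_C·R_C = 22 − 5.92×1.8 = 11.3 V.
Since V_CE = 11.3 V > V_CE(sat) ≈ 0.2 V, the transistor is in the active region as assumed.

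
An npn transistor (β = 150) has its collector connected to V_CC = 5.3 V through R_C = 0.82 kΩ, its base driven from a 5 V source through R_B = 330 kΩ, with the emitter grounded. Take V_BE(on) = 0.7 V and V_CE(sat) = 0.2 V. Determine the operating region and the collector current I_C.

active; I_C ≈ 2 mA

Assume active. Base-emitter loop: I_B = (V_BB − V_BE)/R_B = (5 − 0.7)/330 = 0.013 mA.
I_C = β·I_B = 150×0.013 = 1.95 mA.
V_CE = V_CC − I_C·R_C = 5.3 − 1.95×0.82 = 3.7 V > V_CE(sat), so the active-region assumption holds.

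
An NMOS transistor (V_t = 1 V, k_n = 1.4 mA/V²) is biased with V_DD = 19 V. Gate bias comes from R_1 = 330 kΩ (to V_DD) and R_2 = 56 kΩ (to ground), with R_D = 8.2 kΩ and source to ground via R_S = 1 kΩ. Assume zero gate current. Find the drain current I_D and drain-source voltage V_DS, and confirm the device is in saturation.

I_D ≈ 0.73 mA, V_DS ≈ 12 V

V_G = V_DD·R_2/(R_1+R_2) = 19×56/386 = 2.76 V.
Assume saturation: I_D = (k_n/2)(V_GS − V_t)² with V_GS = V_G − I_D·R_S = 2.76 − 1·I_D.
Substituting gives 0.7·I_D² − 3.46·I_D + 2.16 = 0, with roots I_D = 0.733 or 4.21 mA.
The root I_D = 4.21 mA gives V_GS = -1.45 V ≤ V_t, so take I_D = 0.733 mA.
Then V_GS = 2.02 V and V_DS = V_DD − I_D(R_D+R_S) = 19 − 0.733×9.2 = 12.3 V.
Saturation requires V_DS ≥ V_GS − V_t = 1.02 V; 12.3 ≥ 1.02 ✓.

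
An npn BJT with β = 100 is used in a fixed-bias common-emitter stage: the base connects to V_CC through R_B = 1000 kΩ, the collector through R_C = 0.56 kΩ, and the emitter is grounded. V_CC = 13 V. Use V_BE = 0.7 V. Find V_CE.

Base loop: V_CC = I_B·R_B + V_BE, so I_B = (13 − 0.7)/1000 kΩ = 0.0123 mA.
In the active region I_C = β·I_B = 100 × 0.0123 = 1.23 mA.
Collector loop: V_CE = V_CC − I_C·R_C = 13 − 1.23×0.56 = 12.3 V.
Since V_CE = 12.3 V > V_CE(sat) ≈ 0.2 V, the transistor is in the active region as assumed.

V_CE ≈ 12 V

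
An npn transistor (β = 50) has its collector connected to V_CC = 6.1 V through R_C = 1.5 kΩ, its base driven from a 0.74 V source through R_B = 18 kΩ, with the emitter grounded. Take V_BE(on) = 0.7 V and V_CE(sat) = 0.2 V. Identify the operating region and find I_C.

active; I_C ≈ 0.11 mA

Assume active. Base-emitter loop: I_B = (V_BB − V_BE)/R_B = (0.74 − 0.7)/18 = 0.00222 mA.
I_C = β·I_B = 50×0.00222 = 0.111 mA.
V_CE = V_CC − I_C·R_C = 6.1 − 0.111×1.5 = 5.93 V > V_CE(sat), so the active-region assumption holds.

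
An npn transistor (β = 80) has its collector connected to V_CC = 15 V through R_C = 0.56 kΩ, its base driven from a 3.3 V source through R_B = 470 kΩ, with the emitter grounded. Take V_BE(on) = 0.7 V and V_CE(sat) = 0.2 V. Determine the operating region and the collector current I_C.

active; I_C ≈ 0.44 mA

Assume active. Base-emitter loop: I_B = (V_BB − V_BE)/R_B = (3.3 − 0.7)/470 = 0.00553 mA.
I_C = β·I_B = 80×0.00553 = 0.443 mA.
V_CE = V_CC − I_C·R_C = 15 − 0.443×0.56 = 14.8 V > V_CE(sat), so the active-region assumption holds.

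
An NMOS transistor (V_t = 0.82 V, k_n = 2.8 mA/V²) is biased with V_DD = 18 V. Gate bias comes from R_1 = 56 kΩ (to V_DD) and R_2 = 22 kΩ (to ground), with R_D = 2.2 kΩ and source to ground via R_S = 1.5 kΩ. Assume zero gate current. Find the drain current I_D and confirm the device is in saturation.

I_D ≈ 2 mA

V_G = V_DD·R_2/(R_1+R_2) = 18×22/78 = 5.08 V.
Assume saturation: I_D = (k_n/2)(V_GS − V_t)² with V_GS = V_G − I_D·R_S = 5.08 − 1.5·I_D.
Substituting gives 3.15·I_D² − 18.9·I_D + 25.4 = 0, with roots I_D = 2.03 or 3.96 mA.
The root I_D = 3.96 mA gives V_GS = -0.862 V ≤ V_t, so take I_D = 2.03 mA.
Then V_GS = 2.03 V and V_DS = V_DD − I_D(R_D+R_S) = 18 − 2.03×3.7 = 10.5 V.
Saturation requires V_DS ≥ V_GS − V_t = 1.21 V; 10.5 ≥ 1.21 ✓.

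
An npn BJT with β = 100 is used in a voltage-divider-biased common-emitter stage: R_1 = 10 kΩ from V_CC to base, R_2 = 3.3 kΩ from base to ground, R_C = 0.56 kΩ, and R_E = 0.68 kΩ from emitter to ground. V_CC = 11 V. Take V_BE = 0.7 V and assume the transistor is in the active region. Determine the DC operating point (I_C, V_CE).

Thevenize the base divider: V_Th = V_CC·R_2/(R_1+R_2) = 11×3.3/13.3 = 2.73 V, R_Th = R_1‖R_2 = 2.48 kΩ.
Base-emitter loop: V_Th = I_B·R_Th + V_BE + (β+1)I_B·R_E, so I_B = (2.73 − 0.7) / (2.48 + 101×0.68) = 0.0285 mA.
I_C = β·I_B = 100×0.0285 = 2.85 mA, and I_E = (β+1)I_B = 2.88 mA.
V_CE = V_CC − I_C·R_C − I_E·R_E = 11 − 2.85×0.56 − 2.88×0.68 = 7.44 V.
V_CE = 7.44 V > 0.2 V confirms active-region operation.

I_C ≈ 2.9 mA, V_CE ≈ 7.4 V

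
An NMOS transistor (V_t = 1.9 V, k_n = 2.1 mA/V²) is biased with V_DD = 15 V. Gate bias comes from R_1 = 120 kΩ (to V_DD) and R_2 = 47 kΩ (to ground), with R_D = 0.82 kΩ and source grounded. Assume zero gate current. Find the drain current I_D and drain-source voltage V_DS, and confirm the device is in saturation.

V_G = V_DD·R_2/(R_1+R_2) = 15×47/167 = 4.22 V. With the source grounded, V_GS = V_G = 4.22 V.
Assume saturation: I_D = (k_n/2)(V_GS − V_t)² = (2.1/2)×(4.22 − 1.9)² = 1.05×2.32² = 5.66 mA.
V_DS = V_DD − I_D·R_D = 15 − 5.66×0.82 = 10.4 V.
Saturation requires V_DS ≥ V_GS − V_t = 2.32 V; 10.4 ≥ 2.32 ✓.

I_D ≈ 5.7 mA, V_DS ≈ 10 V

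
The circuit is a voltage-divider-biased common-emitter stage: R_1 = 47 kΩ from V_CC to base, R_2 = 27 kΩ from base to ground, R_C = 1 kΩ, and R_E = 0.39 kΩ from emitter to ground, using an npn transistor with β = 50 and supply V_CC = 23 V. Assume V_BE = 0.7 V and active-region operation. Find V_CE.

V_CE ≈ 8.5 V

Thevenize the base divider: V_Th = V_CC·R_2/(R_1+R_2) = 23×27/74 = 8.39 V, R_Th = R_1‖R_2 = 17.1 kΩ.
Base-emitter loop: V_Th = I_B·R_Th + V_BE + (β+1)I_B·R_E, so I_B = (8.39 − 0.7) / (17.1 + 51×0.39) = 0.208 mA.
I_C = β·I_B = 50×0.208 = 10.4 mA, and I_E = (β+1)I_B = 10.6 mA.
V_CE = V_CC − I_C·R_C − I_E·R_E = 23 − 10.4×1 − 10.6×0.39 = 8.49 V.
V_CE = 8.49 V > 0.2 V confirms active-region operation.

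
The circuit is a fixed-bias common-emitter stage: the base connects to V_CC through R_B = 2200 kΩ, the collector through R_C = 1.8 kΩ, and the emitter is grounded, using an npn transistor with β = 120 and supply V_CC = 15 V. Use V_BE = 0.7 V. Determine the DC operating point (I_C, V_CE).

Base loop: V_CC = I_B·R_B + V_BE, so I_B = (15 − 0.7)/2200 kΩ = 0.0065 mA.
In the active region I_C = β·I_B = 120 × 0.0065 = 0.78 mA.
Collector loop: V_CE = V_CC − I_C·R_C = 15 − 0.78×1.8 = 13.6 V.
Since V_CE = 13.6 V > V_CE(sat) ≈ 0.2 V, the transistor is in the active region as assumed.

I_C ≈ 0.78 mA, V_CE ≈ 14 V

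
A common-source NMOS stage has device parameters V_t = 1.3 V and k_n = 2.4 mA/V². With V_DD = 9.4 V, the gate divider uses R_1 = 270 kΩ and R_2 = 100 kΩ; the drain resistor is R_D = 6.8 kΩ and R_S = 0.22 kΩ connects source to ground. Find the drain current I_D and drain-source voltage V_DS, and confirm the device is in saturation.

V_G = V_DD·R_2/(R_1+R_2) = 9.4×100/370 = 2.54 V.
Assume saturation: I_D = (k_n/2)(V_GS − V_t)² with V_GS = V_G − I_D·R_S = 2.54 − 0.22·I_D.
Substituting gives 0.0581·I_D² − 1.66·I_D + 1.85 = 0, with roots I_D = 1.16 or 27.3 mA.
The root I_D = 27.3 mA gives V_GS = -3.47 V ≤ V_t, so take I_D = 1.16 mA.
Then V_GS = 2.28 V and V_DS = V_DD − I_D(R_D+R_S) = 9.4 − 1.16×7.02 = 1.23 V.
Saturation requires V_DS ≥ V_GS − V_t = 0.985 V; 1.23 ≥ 0.985 ✓.

I_D ≈ 1.2 mA, V_DS ≈ 1.2 V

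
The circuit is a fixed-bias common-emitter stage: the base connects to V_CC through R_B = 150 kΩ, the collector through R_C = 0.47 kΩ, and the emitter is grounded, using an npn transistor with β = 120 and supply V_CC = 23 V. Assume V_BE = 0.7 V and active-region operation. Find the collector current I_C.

I_C ≈ 18 mA

Base loop: V_CC = I_B·R_B + V_BE, so I_B = (23 − 0.7)/150 kΩ = 0.149 mA.
In the active region I_C = β·I_B = 120 × 0.149 = 17.8 mA.
Collector loop: V_CE = V_CC − I_C·R_C = 23 − 17.8×0.47 = 14.6 V.
Since V_CE = 14.6 V > V_CE(sat) ≈ 0.2 V, the transistor is in the active region as assumed.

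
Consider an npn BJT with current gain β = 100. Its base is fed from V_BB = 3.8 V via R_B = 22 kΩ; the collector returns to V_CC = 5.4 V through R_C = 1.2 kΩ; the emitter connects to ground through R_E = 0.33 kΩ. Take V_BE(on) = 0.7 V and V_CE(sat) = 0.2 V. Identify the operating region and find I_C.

Assume active: I_B = (3.8 − 0.7)/(22 + 101×0.33) = 0.056 mA, I_C = β·I_B = 5.6 mA.
Then V_CE = 5.4 − 5.6×1.2 − 5.66×0.33 = -3.19 V < 0.2 V — the active assumption fails.
Re-solve with V_CE = 0.2 V. KCL at the emitter: V_E/R_E = (V_BB−0.7−V_E)/R_B + (V_CC−0.2−V_E)/R_C, giving V_E = 1.14 V.
I_C = (V_CC − 0.2 − V_E)/R_C = (5.2 − 1.14)/1.2 = 3.38 mA.
Check: I_B = (3.1 − 1.14)/22 = 0.0889 mA, and β·I_B = 8.89 mA > I_C, confirming saturation.

saturation; I_C ≈ 3.4 mA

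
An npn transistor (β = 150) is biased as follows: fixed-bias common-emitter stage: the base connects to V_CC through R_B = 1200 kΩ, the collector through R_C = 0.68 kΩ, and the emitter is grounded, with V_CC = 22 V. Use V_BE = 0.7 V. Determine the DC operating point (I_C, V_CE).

I_C ≈ 2.7 mA, V_CE ≈ 20 V

Base loop: V_CC = I_B·R_B + V_BE, so I_B = (22 − 0.7)/1200 kΩ = 0.0178 mA.
In the active region I_C = β·I_B = 150 × 0.0178 = 2.66 mA.
Collector loop: V_CE = V_CC − I_C·R_C = 22 − 2.66×0.68 = 20.2 V.
Since V_CE = 20.2 V > V_CE(sat) ≈ 0.2 V, the transistor is in the active region as assumed.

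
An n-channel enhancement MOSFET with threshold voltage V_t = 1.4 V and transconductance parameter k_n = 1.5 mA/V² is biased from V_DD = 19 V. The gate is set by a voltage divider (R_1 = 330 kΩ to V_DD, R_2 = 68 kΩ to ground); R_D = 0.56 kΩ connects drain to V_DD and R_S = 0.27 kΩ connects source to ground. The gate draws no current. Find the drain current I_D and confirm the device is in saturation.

V_G = V_DD·R_2/(R_1+R_2) = 19×68/398 = 3.25 V.
Assume saturation: I_D = (k_n/2)(V_GS − V_t)² with V_GS = V_G − I_D·R_S = 3.25 − 0.27·I_D.
Substituting gives 0.0547·I_D² − 1.75·I_D + 2.56 = 0, with roots I_D = 1.54 or 30.4 mA.
The root I_D = 30.4 mA gives V_GS = -4.97 V ≤ V_t, so take I_D = 1.54 mA.
Then V_GS = 2.83 V and V_DS = V_DD − I_D(R_D+R_S) = 19 − 1.54×0.83 = 17.7 V.
Saturation requires V_DS ≥ V_GS − V_t = 1.43 V; 17.7 ≥ 1.43 ✓.

I_D ≈ 1.5 mA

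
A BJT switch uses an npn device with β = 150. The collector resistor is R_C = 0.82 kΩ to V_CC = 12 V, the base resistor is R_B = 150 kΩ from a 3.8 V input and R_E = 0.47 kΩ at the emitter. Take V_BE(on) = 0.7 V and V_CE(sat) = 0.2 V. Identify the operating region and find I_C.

Assume active. Base-emitter loop: I_B = (V_BB − V_BE)/(R_B + (β+1)R_E) = (3.8 − 0.7)/(150 + 151×0.47) = 0.014 mA.
I_C = β·I_B = 150×0.014 = 2.1 mA.
V_CE = V_CC − I_C·R_C − I_E·R_E = 12 − 2.1×0.82 − 2.12×0.47 = 9.28 V > V_CE(sat), so the active-region assumption holds.

active; I_C ≈ 2.1 mA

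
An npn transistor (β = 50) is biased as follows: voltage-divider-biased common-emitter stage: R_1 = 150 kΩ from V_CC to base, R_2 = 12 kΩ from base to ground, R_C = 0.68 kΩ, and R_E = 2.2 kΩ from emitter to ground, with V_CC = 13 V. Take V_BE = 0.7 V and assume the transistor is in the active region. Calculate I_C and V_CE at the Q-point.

I_C ≈ 0.11 mA, V_CE ≈ 13 V

Thevenize the base divider: V_Th = V_CC·R_2/(R_1+R_2) = 13×12/162 = 0.963 V, R_Th = R_1‖R_2 = 11.1 kΩ.
Base-emitter loop: V_Th = I_B·R_Th + V_BE + (β+1)I_B·R_E, so I_B = (0.963 − 0.7) / (11.1 + 51×2.2) = 0.00213 mA.
I_C = β·I_B = 50×0.00213 = 0.107 mA, and I_E = (β+1)I_B = 0.109 mA.
V_CE = V_CC − I_C·R_C − I_E·R_E = 13 − 0.107×0.68 − 0.109×2.2 = 12.7 V.
V_CE = 12.7 V > 0.2 V confirms active-region operation.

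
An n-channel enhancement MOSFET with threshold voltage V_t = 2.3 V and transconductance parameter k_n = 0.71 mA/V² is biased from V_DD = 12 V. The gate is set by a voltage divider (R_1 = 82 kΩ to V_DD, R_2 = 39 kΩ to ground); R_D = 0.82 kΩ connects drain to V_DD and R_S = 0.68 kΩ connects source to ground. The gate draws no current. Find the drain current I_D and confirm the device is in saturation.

I_D ≈ 0.52 mA

V_G = V_DD·R_2/(R_1+R_2) = 12×39/121 = 3.87 V.
Assume saturation: I_D = (k_n/2)(V_GS − V_t)² with V_GS = V_G − I_D·R_S = 3.87 − 0.68·I_D.
Substituting gives 0.164·I_D² − 1.76·I_D + 0.873 = 0, with roots I_D = 0.522 or 10.2 mA.
The root I_D = 10.2 mA gives V_GS = -3.06 V ≤ V_t, so take I_D = 0.522 mA.
Then V_GS = 3.51 V and V_DS = V_DD − I_D(R_D+R_S) = 12 − 0.522×1.5 = 11.2 V.
Saturation requires V_DS ≥ V_GS − V_t = 1.21 V; 11.2 ≥ 1.21 ✓.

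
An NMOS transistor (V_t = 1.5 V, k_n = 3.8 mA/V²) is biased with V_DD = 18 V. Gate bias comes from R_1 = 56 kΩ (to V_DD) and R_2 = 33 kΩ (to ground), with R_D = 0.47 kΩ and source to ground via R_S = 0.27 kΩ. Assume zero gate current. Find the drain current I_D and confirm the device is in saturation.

I_D ≈ 10 mA

V_G = V_DD·R_2/(R_1+R_2) = 18×33/89 = 6.67 V.
Assume saturation: I_D = (k_n/2)(V_GS − V_t)² with V_GS = V_G − I_D·R_S = 6.67 − 0.27·I_D.
Substituting gives 0.139·I_D² − 6.31·I_D + 50.9 = 0, with roots I_D = 10.5 or 35.1 mA.
The root I_D = 35.1 mA gives V_GS = -2.8 V ≤ V_t, so take I_D = 10.5 mA.
Then V_GS = 3.85 V and V_DS = V_DD − I_D(R_D+R_S) = 18 − 10.5×0.74 = 10.3 V.
Saturation requires V_DS ≥ V_GS − V_t = 2.35 V; 10.3 ≥ 2.35 ✓.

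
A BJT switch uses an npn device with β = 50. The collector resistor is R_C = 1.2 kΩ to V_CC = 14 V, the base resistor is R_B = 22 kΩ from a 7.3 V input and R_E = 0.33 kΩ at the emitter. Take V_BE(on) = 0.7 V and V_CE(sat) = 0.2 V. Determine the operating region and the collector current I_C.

Assume active. Base-emitter loop: I_B = (V_BB − V_BE)/(R_B + (β+1)R_E) = (7.3 − 0.7)/(22 + 51×0.33) = 0.17 mA.
I_C = β·I_B = 50×0.17 = 8.5 mA.
V_CE = V_CC − I_C·R_C − I_E·R_E = 14 − 8.5×1.2 − 8.67×0.33 = 0.941 V > V_CE(sat), so the active-region assumption holds.

active; I_C ≈ 8.5 mA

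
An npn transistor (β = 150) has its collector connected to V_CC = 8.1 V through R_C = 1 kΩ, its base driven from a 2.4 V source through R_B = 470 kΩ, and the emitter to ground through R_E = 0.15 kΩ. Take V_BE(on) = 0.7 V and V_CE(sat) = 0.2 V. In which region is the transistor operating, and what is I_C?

active; I_C ≈ 0.52 mA

Assume active. Base-emitter loop: I_B = (V_BB − V_BE)/(R_B + (β+1)R_E) = (2.4 − 0.7)/(470 + 151×0.15) = 0.00345 mA.
I_C = β·I_B = 150×0.00345 = 0.518 mA.
V_CE = V_CC − I_C·R_C − I_E·R_E = 8.1 − 0.518×1 − 0.521×0.15 = 7.5 V > V_CE(sat), so the active-region assumption holds.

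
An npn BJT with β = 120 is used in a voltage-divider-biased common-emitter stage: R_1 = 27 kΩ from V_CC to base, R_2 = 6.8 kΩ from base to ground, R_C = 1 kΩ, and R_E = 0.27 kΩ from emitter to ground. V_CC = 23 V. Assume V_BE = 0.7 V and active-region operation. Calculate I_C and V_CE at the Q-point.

Thevenize the base divider: V_Th = V_CC·R_2/(R_1+R_2) = 23×6.8/33.8 = 4.63 V, R_Th = R_1‖R_2 = 5.43 kΩ.
Base-emitter loop: V_Th = I_B·R_Th + V_BE + (β+1)I_B·R_E, so I_B = (4.63 − 0.7) / (5.43 + 121×0.27) = 0.103 mA.
I_C = β·I_B = 120×0.103 = 12.4 mA, and I_E = (β+1)I_B = 12.5 mA.
V_CE = V_CC − I_C·R_C − I_E·R_E = 23 − 12.4×1 − 12.5×0.27 = 7.26 V.
V_CE = 7.26 V > 0.2 V confirms active-region operation.

I_C ≈ 12 mA, V_CE ≈ 7.3 V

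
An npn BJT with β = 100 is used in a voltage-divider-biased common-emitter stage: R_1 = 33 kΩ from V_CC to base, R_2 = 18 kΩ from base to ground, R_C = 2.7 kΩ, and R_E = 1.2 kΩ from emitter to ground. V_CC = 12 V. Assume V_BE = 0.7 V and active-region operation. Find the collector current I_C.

I_C ≈ 2.7 mA

Thevenize the base divider: V_Th = V_CC·R_2/(R_1+R_2) = 12×18/51 = 4.24 V, R_Th = R_1‖R_2 = 11.6 kΩ.
Base-emitter loop: V_Th = I_B·R_Th + V_BE + (β+1)I_B·R_E, so I_B = (4.24 − 0.7) / (11.6 + 101×1.2) = 0.0266 mA.
I_C = β·I_B = 100×0.0266 = 2.66 mA, and I_E = (β+1)I_B = 2.69 mA.
V_CE = V_CC − I_C·R_C − I_E·R_E = 12 − 2.66×2.7 − 2.69×1.2 = 1.59 V.
V_CE = 1.59 V > 0.2 V confirms active-region operation.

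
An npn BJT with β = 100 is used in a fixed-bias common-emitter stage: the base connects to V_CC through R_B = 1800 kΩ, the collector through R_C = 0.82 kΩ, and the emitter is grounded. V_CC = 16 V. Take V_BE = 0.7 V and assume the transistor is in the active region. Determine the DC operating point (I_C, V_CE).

Base loop: V_CC = I_B·R_B + V_BE, so I_B = (16 − 0.7)/1800 kΩ = 0.0085 mA.
In the active region I_C = β·I_B = 100 × 0.0085 = 0.85 mA.
Collector loop: V_CE = V_CC − I_C·R_C = 16 − 0.85×0.82 = 15.3 V.
Since V_CE = 15.3 V > V_CE(sat) ≈ 0.2 V, the transistor is in the active region as assumed.

I_C ≈ 0.85 mA, V_CE ≈ 15 V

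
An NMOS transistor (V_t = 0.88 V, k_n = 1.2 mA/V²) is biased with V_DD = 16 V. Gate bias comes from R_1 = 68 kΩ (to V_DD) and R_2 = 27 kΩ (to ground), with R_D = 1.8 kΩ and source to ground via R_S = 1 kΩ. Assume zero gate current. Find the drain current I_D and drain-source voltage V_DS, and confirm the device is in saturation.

I_D ≈ 1.9 mA, V_DS ≈ 11 V

V_G = V_DD·R_2/(R_1+R_2) = 16×27/95 = 4.55 V.
Assume saturation: I_D = (k_n/2)(V_GS − V_t)² with V_GS = V_G − I_D·R_S = 4.55 − 1·I_D.
Substituting gives 0.6·I_D² − 5.4·I_D + 8.07 = 0, with roots I_D = 1.89 or 7.11 mA.
The root I_D = 7.11 mA gives V_GS = -2.56 V ≤ V_t, so take I_D = 1.89 mA.
Then V_GS = 2.66 V and V_DS = V_DD − I_D(R_D+R_S) = 16 − 1.89×2.8 = 10.7 V.
Saturation requires V_DS ≥ V_GS − V_t = 1.78 V; 10.7 ≥ 1.78 ✓.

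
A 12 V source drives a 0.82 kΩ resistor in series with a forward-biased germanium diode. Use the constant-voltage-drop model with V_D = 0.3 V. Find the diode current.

I ≈ 14 mA

KVL around the loop: 12 = V_D + I·R = 0.3 + I × 0.82 kΩ.
So I = (12 − 0.3) / 0.82 kΩ = 11.7 / 0.82 = 14.3 mA.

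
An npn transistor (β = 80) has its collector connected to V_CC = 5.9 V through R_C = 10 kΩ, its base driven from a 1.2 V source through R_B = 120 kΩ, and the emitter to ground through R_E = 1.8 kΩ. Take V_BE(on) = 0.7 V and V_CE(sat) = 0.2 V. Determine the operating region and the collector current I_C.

active; I_C ≈ 0.15 mA

Assume active. Base-emitter loop: I_B = (V_BB − V_BE)/(R_B + (β+1)R_E) = (1.2 − 0.7)/(120 + 81×1.8) = 0.00188 mA.
I_C = β·I_B = 80×0.00188 = 0.15 mA.
V_CE = V_CC − I_C·R_C − I_E·R_E = 5.9 − 0.15×10 − 0.152×1.8 = 4.12 V > V_CE(sat), so the active-region assumption holds.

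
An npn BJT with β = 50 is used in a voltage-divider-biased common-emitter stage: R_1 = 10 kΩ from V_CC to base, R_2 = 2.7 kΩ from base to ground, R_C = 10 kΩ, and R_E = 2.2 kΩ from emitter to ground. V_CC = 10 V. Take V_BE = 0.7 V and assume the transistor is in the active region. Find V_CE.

V_CE ≈ 2.4 V

Thevenize the base divider: V_Th = V_CC·R_2/(R_1+R_2) = 10×2.7/12.7 = 2.13 V, R_Th = R_1‖R_2 = 2.13 kΩ.
Base-emitter loop: V_Th = I_B·R_Th + V_BE + (β+1)I_B·R_E, so I_B = (2.13 − 0.7) / (2.13 + 51×2.2) = 0.0125 mA.
I_C = β·I_B = 50×0.0125 = 0.624 mA, and I_E = (β+1)I_B = 0.636 mA.
V_CE = V_CC − I_C·R_C − I_E·R_E = 10 − 0.624×10 − 0.636×2.2 = 2.36 V.
V_CE = 2.36 V > 0.2 V confirms active-region operation.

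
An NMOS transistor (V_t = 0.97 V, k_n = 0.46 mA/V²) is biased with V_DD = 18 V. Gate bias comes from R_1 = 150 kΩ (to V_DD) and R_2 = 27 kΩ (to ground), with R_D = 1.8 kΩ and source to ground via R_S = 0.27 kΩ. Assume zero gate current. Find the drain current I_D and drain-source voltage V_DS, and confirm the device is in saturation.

I_D ≈ 0.6 mA, V_DS ≈ 17 V

V_G = V_DD·R_2/(R_1+R_2) = 18×27/177 = 2.75 V.
Assume saturation: I_D = (k_n/2)(V_GS − V_t)² with V_GS = V_G − I_D·R_S = 2.75 − 0.27·I_D.
Substituting gives 0.0168·I_D² − 1.22·I_D + 0.725 = 0, with roots I_D = 0.599 or 72.2 mA.
The root I_D = 72.2 mA gives V_GS = -16.7 V ≤ V_t, so take I_D = 0.599 mA.
Then V_GS = 2.58 V and V_DS = V_DD − I_D(R_D+R_S) = 18 − 0.599×2.07 = 16.8 V.
Saturation requires V_DS ≥ V_GS − V_t = 1.61 V; 16.8 ≥ 1.61 ✓.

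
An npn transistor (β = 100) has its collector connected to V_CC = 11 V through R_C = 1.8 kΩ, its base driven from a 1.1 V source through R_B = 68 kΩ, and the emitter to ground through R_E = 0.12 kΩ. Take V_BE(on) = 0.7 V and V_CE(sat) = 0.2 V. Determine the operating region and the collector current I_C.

Assume active. Base-emitter loop: I_B = (V_BB − V_BE)/(R_B + (β+1)R_E) = (1.1 − 0.7)/(68 + 101×0.12) = 0.00499 mA.
I_C = β·I_B = 100×0.00499 = 0.499 mA.
V_CE = V_CC − I_C·R_C − I_E·R_E = 11 − 0.499×1.8 − 0.504×0.12 = 10 V > V_CE(sat), so the active-region assumption holds.

active; I_C ≈ 0.5 mA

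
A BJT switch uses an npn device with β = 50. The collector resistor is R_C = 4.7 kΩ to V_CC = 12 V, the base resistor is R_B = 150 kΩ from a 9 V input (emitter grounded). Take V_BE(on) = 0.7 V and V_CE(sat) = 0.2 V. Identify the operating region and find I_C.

Assume active: I_B = (9 − 0.7)/150 = 0.0553 mA, giving I_C = β·I_B = 2.77 mA.
But then V_CE = 12 − 2.77×4.7 = -1 V < V_CE(sat) = 0.2 V — impossible in the active region.
So the transistor is saturated. With V_CE = 0.2 V, I_C = (V_CC − 0.2)/R_C = 11.8/4.7 = 2.51 mA.
Check: β·I_B = 2.77 mA > I_C = 2.51 mA, confirming saturation.

saturation; I_C ≈ 2.5 mA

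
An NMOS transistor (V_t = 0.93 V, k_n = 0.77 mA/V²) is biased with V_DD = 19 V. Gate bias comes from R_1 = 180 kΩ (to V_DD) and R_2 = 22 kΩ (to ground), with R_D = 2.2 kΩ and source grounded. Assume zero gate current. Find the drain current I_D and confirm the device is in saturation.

V_G = V_DD·R_2/(R_1+R_2) = 19×22/202 = 2.07 V. With the source grounded, V_GS = V_G = 2.07 V.
Assume saturation: I_D = (k_n/2)(V_GS − V_t)² = (0.77/2)×(2.07 − 0.93)² = 0.385×1.14² = 0.5 mA.
V_DS = V_DD − I_D·R_D = 19 − 0.5×2.2 = 17.9 V.
Saturation requires V_DS ≥ V_GS − V_t = 1.14 V; 17.9 ≥ 1.14 ✓.

I_D ≈ 0.5 mA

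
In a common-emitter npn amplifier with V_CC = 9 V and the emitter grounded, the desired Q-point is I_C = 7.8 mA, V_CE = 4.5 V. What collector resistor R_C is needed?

R_C ≈ 0.58 kΩ

Collector loop: V_CC = I_C·R_C + V_CE.
R_C = (V_CC − V_CE)/I_C = (9 − 4.5)/7.8 = 0.577 kΩ.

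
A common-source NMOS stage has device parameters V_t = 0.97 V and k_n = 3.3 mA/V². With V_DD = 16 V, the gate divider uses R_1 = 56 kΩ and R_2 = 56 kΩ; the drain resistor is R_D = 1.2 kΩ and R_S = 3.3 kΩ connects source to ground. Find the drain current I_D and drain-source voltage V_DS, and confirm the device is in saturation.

V_G = V_DD·R_2/(R_1+R_2) = 16×56/112 = 8 V.
Assume saturation: I_D = (k_n/2)(V_GS − V_t)² with V_GS = V_G − I_D·R_S = 8 − 3.3·I_D.
Substituting gives 18·I_D² − 77.6·I_D + 81.5 = 0, with roots I_D = 1.81 or 2.5 mA.
The root I_D = 2.5 mA gives V_GS = -0.262 V ≤ V_t, so take I_D = 1.81 mA.
Then V_GS = 2.02 V and V_DS = V_DD − I_D(R_D+R_S) = 16 − 1.81×4.5 = 7.84 V.
Saturation requires V_DS ≥ V_GS − V_t = 1.05 V; 7.84 ≥ 1.05 ✓.

I_D ≈ 1.8 mA, V_DS ≈ 7.8 V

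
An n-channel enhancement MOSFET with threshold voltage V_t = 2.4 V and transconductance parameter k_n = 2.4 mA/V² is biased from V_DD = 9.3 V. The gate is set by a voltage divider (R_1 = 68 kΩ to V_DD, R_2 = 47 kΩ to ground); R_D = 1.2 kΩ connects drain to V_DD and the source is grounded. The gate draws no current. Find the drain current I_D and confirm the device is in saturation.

V_G = V_DD·R_2/(R_1+R_2) = 9.3×47/115 = 3.8 V. With the source grounded, V_GS = V_G = 3.8 V.
Assume saturation: I_D = (k_n/2)(V_GS − V_t)² = (2.4/2)×(3.8 − 2.4)² = 1.2×1.4² = 2.35 mA.
V_DS = V_DD − I_D·R_D = 9.3 − 2.35×1.2 = 6.47 V.
Saturation requires V_DS ≥ V_GS − V_t = 1.4 V; 6.47 ≥ 1.4 ✓.

I_D ≈ 2.4 mA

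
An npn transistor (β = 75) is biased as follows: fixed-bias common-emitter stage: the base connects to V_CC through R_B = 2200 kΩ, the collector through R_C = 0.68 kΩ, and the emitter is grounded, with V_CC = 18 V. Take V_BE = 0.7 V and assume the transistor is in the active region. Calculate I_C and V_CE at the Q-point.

Base loop: V_CC = I_B·R_B + V_BE, so I_B = (18 − 0.7)/2200 kΩ = 0.00786 mA.
In the active region I_C = β·I_B = 75 × 0.00786 = 0.59 mA.
Collector loop: V_CE = V_CC − I_C·R_C = 18 − 0.59×0.68 = 17.6 V.
Since V_CE = 17.6 V > V_CE(sat) ≈ 0.2 V, the transistor is in the active region as assumed.

I_C ≈ 0.59 mA, V_CE ≈ 18 V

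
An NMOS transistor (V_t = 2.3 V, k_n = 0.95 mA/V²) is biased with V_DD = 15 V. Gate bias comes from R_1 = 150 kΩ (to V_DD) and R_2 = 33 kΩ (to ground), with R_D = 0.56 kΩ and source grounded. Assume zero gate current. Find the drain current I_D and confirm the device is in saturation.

V_G = V_DD·R_2/(R_1+R_2) = 15×33/183 = 2.7 V. With the source grounded, V_GS = V_G = 2.7 V.
Assume saturation: I_D = (k_n/2)(V_GS − V_t)² = (0.95/2)×(2.7 − 2.3)² = 0.475×0.405² = 0.0779 mA.
V_DS = V_DD − I_D·R_D = 15 − 0.0779×0.56 = 15 V.
Saturation requires V_DS ≥ V_GS − V_t = 0.405 V; 15 ≥ 0.405 ✓.

I_D ≈ 0.078 mA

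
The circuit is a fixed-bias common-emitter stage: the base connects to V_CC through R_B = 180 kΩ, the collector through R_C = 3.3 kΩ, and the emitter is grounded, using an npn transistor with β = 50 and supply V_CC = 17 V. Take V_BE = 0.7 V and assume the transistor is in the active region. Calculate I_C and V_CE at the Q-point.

Base loop: V_CC = I_B·R_B + V_BE, so I_B = (17 − 0.7)/180 kΩ = 0.0906 mA.
In the active region I_C = β·I_B = 50 × 0.0906 = 4.53 mA.
Collector loop: V_CE = V_CC − I_C·R_C = 17 − 4.53×3.3 = 2.06 V.
Since V_CE = 2.06 V > V_CE(sat) ≈ 0.2 V, the transistor is in the active region as assumed.

I_C ≈ 4.5 mA, V_CE ≈ 2.1 V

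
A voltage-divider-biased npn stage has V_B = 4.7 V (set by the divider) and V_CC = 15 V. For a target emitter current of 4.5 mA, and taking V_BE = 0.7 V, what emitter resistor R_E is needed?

V_E = V_B − V_BE = 4.7 − 0.7 = 4 V.
R_E = V_E / I_E = 4 / 4.5 = 0.889 kΩ.

R_E ≈ 0.89 kΩ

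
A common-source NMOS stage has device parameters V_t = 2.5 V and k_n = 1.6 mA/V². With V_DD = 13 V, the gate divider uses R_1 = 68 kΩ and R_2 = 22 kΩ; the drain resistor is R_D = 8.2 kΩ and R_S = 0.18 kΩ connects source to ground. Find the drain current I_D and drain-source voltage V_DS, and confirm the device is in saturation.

I_D ≈ 0.31 mA, V_DS ≈ 10 V

V_G = V_DD·R_2/(R_1+R_2) = 13×22/90 = 3.18 V.
Assume saturation: I_D = (k_n/2)(V_GS − V_t)² with V_GS = V_G − I_D·R_S = 3.18 − 0.18·I_D.
Substituting gives 0.0259·I_D² − 1.2·I_D + 0.368 = 0, with roots I_D = 0.31 or 45.8 mA.
The root I_D = 45.8 mA gives V_GS = -5.07 V ≤ V_t, so take I_D = 0.31 mA.
Then V_GS = 3.12 V and V_DS = V_DD − I_D(R_D+R_S) = 13 − 0.31×8.38 = 10.4 V.
Saturation requires V_DS ≥ V_GS − V_t = 0.622 V; 10.4 ≥ 0.622 ✓.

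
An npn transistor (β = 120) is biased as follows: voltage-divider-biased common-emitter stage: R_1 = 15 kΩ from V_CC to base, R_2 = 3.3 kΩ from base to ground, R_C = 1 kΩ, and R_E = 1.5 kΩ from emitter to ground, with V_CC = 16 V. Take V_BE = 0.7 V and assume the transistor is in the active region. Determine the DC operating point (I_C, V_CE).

I_C ≈ 1.4 mA, V_CE ≈ 12 V

Thevenize the base divider: V_Th = V_CC·R_2/(R_1+R_2) = 16×3.3/18.3 = 2.89 V, R_Th = R_1‖R_2 = 2.7 kΩ.
Base-emitter loop: V_Th = I_B·R_Th + V_BE + (β+1)I_B·R_E, so I_B = (2.89 − 0.7) / (2.7 + 121×1.5) = 0.0119 mA.
I_C = β·I_B = 120×0.0119 = 1.42 mA, and I_E = (β+1)I_B = 1.44 mA.
V_CE = V_CC − I_C·R_C − I_E·R_E = 16 − 1.42×1 − 1.44×1.5 = 12.4 V.
V_CE = 12.4 V > 0.2 V confirms active-region operation.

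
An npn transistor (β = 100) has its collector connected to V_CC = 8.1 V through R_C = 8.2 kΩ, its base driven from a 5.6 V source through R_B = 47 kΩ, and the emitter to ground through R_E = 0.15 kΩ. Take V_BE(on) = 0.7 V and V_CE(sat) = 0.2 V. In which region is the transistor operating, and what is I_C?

saturation; I_C ≈ 0.94 mA

Assume active: I_B = (5.6 − 0.7)/(47 + 101×0.15) = 0.0788 mA, I_C = β·I_B = 7.88 mA.
Then V_CE = 8.1 − 7.88×8.2 − 7.96×0.15 = -57.7 V < 0.2 V — the active assumption fails.
Re-solve with V_CE = 0.2 V. KCL at the emitter: V_E/R_E = (V_BB−0.7−V_E)/R_B + (V_CC−0.2−V_E)/R_C, giving V_E = 0.157 V.
I_C = (V_CC − 0.2 − V_E)/R_C = (7.9 − 0.157)/8.2 = 0.944 mA.
Check: I_B = (4.9 − 0.157)/47 = 0.101 mA, and β·I_B = 10.1 mA > I_C, confirming saturation.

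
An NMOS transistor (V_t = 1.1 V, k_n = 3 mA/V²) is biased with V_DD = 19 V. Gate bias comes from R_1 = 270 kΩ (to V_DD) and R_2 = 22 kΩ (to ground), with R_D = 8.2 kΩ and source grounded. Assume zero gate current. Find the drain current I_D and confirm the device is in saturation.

V_G = V_DD·R_2/(R_1+R_2) = 19×22/292 = 1.43 V. With the source grounded, V_GS = V_G = 1.43 V.
Assume saturation: I_D = (k_n/2)(V_GS − V_t)² = (3/2)×(1.43 − 1.1)² = 1.5×0.332² = 0.165 mA.
V_DS = V_DD − I_D·R_D = 19 − 0.165×8.2 = 17.6 V.
Saturation requires V_DS ≥ V_GS − V_t = 0.332 V; 17.6 ≥ 0.332 ✓.

I_D ≈ 0.16 mA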